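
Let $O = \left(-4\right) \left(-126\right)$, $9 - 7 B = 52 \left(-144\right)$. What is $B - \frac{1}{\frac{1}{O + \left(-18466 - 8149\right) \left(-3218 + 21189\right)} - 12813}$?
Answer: $\frac{6563546791749635}{6128427930394} \approx 1071.0$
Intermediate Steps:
$B = 1071$ ($B = \frac{9}{7} - \frac{52 \left(-144\right)}{7} = \frac{9}{7} - - \frac{7488}{7} = \frac{9}{7} + \frac{7488}{7} = 1071$)
$O = 504$
$B - \frac{1}{\frac{1}{O + \left(-18466 - 8149\right) \left(-3218 + 21189\right)} - 12813} = 1071 - \frac{1}{\frac{1}{504 + \left(-18466 - 8149\right) \left(-3218 + 21189\right)} - 12813} = 1071 - \frac{1}{\frac{1}{504 - 478298165} - 12813} = 1071 - \frac{1}{\frac{1}{-478297661} - 12813} = 1071 - \frac{1}{- \frac{1}{478297661} - 12813} = 1071 - \frac{1}{- \frac{6128427930394}{478297661}} = 1071 - - \frac{478297661}{6128427930394} = 1071 + \frac{478297661}{6128427930394} = \frac{6563546791749635}{6128427930394}$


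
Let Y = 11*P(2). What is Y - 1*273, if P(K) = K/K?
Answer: -262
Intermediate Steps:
P(K) = 1
Y = 11 (Y = 11*1 = 11)
Y - 1*273 = 11 - 1*273 = 11 - 273 = -262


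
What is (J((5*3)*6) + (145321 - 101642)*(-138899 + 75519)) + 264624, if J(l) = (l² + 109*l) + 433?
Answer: -2768092053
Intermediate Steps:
J(l) = 433 + l² + 109*l
(J((5*3)*6) + (145321 - 101642)*(-138899 + 75519)) + 264624 = ((433 + ((5*3)*6)² + 109*((5*3)*6)) + (145321 - 101642)*(-138899 + 75519)) + 264624 = ((433 + (15*6)² + 109*(15*6)) + 43679*(-63380)) + 264624 = ((433 + 90² + 109*90) - 2768375020) + 264624 = ((433 + 8100 + 9810) - 2768375020) + 264624 = (18343 - 2768375020) + 264624 = -2768356677 + 264624 = -2768092053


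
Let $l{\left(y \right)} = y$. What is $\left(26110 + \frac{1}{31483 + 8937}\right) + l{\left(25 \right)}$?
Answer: $\frac{1056376701}{40420} \approx 26135.0$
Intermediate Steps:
$\left(26110 + \frac{1}{31483 + 8937}\right) + l{\left(25 \right)} = \left(26110 + \frac{1}{31483 + 8937}\right) + 25 = \left(26110 + \frac{1}{40420}\right) + 25 = \frac{1055366201}{40420} + 25 = \frac{1056376701}{40420}$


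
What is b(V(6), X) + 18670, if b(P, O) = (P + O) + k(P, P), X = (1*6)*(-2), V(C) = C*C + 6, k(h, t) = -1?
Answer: 18699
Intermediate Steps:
V(C) = 6 + C² (V(C) = C² + 6 = 6 + C²)
X = -12 (X = 6*(-2) = -12)
b(P, O) = -1 + O + P (b(P, O) = (P + O) - 1 = (O + P) - 1 = -1 + O + P)
b(V(6), X) + 18670 = (-1 - 12 + (6 + 6²)) + 18670 = (-1 - 12 + (6 + 36)) + 18670 = (-1 - 12 + 42) + 18670 = 29 + 18670 = 18699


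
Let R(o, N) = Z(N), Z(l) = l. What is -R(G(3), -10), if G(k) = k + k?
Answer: 10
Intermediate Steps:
G(k) = 2*k
R(o, N) = N
-R(G(3), -10) = -1*(-10) = 10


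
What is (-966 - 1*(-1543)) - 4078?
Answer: -3501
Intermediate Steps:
(-966 - 1*(-1543)) - 4078 = (-966 + 1543) - 4078 = 577 - 4078 = -3501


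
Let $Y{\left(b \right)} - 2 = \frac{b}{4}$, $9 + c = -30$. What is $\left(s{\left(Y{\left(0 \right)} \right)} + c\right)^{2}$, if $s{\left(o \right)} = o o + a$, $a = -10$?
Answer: $2025$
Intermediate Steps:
$c = -39$ ($c = -9 - 30 = -39$)
$Y{\left(b \right)} = 2 + \frac{b}{4}$
$s{\left(o \right)} = -10 + o^{2}$ ($s{\left(o \right)} = o o - 10 = o^{2} - 10 = -10 + o^{2}$)
$\left(s{\left(Y{\left(0 \right)} \right)} + c\right)^{2} = \left(\left(-10 + \left(2 + \frac{1}{4} \cdot 0\right)^{2}\right) - 39\right)^{2} = \left(\left(-10 + \left(2 + 0\right)^{2}\right) - 39\right)^{2} = \left(\left(-10 + 2^{2}\right) - 39\right)^{2} = \left(\left(-10 + 4\right) - 39\right)^{2} = \left(-6 - 39\right)^{2} = \left(-45\right)^{2} = 2025$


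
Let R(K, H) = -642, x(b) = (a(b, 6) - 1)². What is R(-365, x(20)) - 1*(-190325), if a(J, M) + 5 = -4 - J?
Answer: 189683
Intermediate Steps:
a(J, M) = -9 - J (a(J, M) = -5 + (-4 - J) = -9 - J)
x(b) = (-10 - b)² (x(b) = ((-9 - b) - 1)² = (-10 - b)²)
R(-365, x(20)) - 1*(-190325) = -642 - 1*(-190325) = -642 + 190325 = 189683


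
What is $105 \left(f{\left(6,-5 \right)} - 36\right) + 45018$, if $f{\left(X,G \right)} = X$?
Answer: $41868$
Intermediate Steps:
$105 \left(f{\left(6,-5 \right)} - 36\right) + 45018 = 105 \left(6 - 36\right) + 45018 = 105 \left(-30\right) + 45018 = -3150 + 45018 = 41868$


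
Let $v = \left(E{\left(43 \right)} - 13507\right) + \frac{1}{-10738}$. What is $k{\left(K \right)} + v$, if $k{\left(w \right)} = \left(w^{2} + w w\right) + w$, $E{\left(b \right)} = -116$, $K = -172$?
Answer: $\frac{487215273}{10738} \approx 45373.0$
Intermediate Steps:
$v = - \frac{146283775}{10738}$ ($v = \left(-116 - 13507\right) + \frac{1}{-10738} = -13623 - \frac{1}{10738} = - \frac{146283775}{10738} \approx -13623.0$)
$k{\left(w \right)} = w + 2 w^{2}$ ($k{\left(w \right)} = \left(w^{2} + w^{2}\right) + w = 2 w^{2} + w = w + 2 w^{2}$)
$k{\left(K \right)} + v = - 172 \left(1 + 2 \left(-172\right)\right) - \frac{146283775}{10738} = - 172 \left(1 - 344\right) - \frac{146283775}{10738} = \left(-172\right) \left(-343\right) - \frac{146283775}{10738} = 58996 - \frac{146283775}{10738} = \frac{487215273}{10738}$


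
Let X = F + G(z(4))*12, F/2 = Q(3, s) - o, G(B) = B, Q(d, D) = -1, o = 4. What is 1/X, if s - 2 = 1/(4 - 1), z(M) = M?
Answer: 1/38 ≈ 0.026316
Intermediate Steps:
s = 7/3 (s = 2 + 1/(4 - 1) = 2 + 1/3 = 2 + ⅓ = 7/3 ≈ 2.3333)
F = -10 (F = 2*(-1 - 1*4) = 2*(-1 - 4) = 2*(-5) = -10)
X = 38 (X = -10 + 4*12 = -10 + 48 = 38)
1/X = 1/38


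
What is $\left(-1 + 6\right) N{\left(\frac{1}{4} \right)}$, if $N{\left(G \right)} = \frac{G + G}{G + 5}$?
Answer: $\frac{10}{21} \approx 0.47619$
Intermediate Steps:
$N{\left(G \right)} = \frac{2 G}{5 + G}$
$\left(-1 + 6\right) N{\left(\frac{1}{4} \right)} = \left(-1 + 6\right) \frac{2}{4 \left(5 + \frac{1}{4}\right)} = 5 \cdot 2 \cdot \frac{1}{4} \frac{1}{5 + \frac{1}{4}} = 5 \cdot 2 \cdot \frac{1}{4} \frac{1}{\frac{21}{4}} = 5 \cdot 2 \cdot \frac{1}{4} \cdot \frac{4}{21} = 5 \cdot \frac{2}{21} = \frac{10}{21}$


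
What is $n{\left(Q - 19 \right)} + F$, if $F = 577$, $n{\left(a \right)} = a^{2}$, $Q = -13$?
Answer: $1601$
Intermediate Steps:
$n{\left(Q - 19 \right)} + F = \left(-13 - 19\right)^{2} + 577 = \left(-32\right)^{2} + 577 = 1024 + 577 = 1601$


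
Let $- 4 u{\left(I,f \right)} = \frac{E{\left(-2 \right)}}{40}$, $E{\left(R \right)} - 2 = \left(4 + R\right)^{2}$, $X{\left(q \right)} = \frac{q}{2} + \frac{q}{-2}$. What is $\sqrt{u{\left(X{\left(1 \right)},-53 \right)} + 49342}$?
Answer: $\frac{\sqrt{19736785}}{20} \approx 222.13$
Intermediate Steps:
$X{\left(q \right)} = 0$ ($X{\left(q \right)} = q \frac{1}{2} + q \left(- \frac{1}{2}\right) = \frac{q}{2} - \frac{q}{2} = 0$)
$E{\left(R \right)} = 2 + \left(4 + R\right)^{2}$
$u{\left(I,f \right)} = - \frac{3}{80}$ ($u{\left(I,f \right)} = - \frac{\left(2 + \left(4 - 2\right)^{2}\right) \frac{1}{40}}{4} = - \frac{\left(2 + 2^{2}\right) \frac{1}{40}}{4} = - \frac{\left(2 + 4\right) \frac{1}{40}}{4} = - \frac{6 \cdot \frac{1}{40}}{4} = \left(- \frac{1}{4}\right) \frac{3}{20} = - \frac{3}{80}$)
$\sqrt{u{\left(X{\left(1 \right)},-53 \right)} + 49342} = \sqrt{- \frac{3}{80} + 49342} = \sqrt{\frac{3947357}{80}} = \frac{\sqrt{19736785}}{20}$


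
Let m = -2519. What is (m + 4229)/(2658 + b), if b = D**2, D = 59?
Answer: 1710/6139 ≈ 0.27855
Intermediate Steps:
b = 3481 (b = 59**2 = 3481)
(m + 4229)/(2658 + b) = (-2519 + 4229)/(2658 + 3481) = 1710/6139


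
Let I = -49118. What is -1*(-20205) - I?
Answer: 69323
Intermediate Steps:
-1*(-20205) - I = -1*(-20205) - 1*(-49118) = 20205 + 49118 = 69323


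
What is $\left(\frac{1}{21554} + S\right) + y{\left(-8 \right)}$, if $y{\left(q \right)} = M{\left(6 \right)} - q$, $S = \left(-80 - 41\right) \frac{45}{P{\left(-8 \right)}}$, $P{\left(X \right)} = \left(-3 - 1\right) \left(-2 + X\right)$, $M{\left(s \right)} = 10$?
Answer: $- \frac{10184261}{86216} \approx -118.13$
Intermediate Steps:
$P{\left(X \right)} = 8 - 4 X$ ($P{\left(X \right)} = - 4 \left(-2 + X\right) = 8 - 4 X$)
$S = - \frac{1089}{8}$ ($S = \left(-80 - 41\right) \frac{45}{8 - -32} = - 121 \frac{45}{8 + 32} = - 121 \cdot \frac{45}{40} = - 121 \cdot 45 \cdot \frac{1}{40} = \left(-121\right) \frac{9}{8} = - \frac{1089}{8} \approx -136.13$)
$y{\left(q \right)} = 10 - q$
$\left(\frac{1}{21554} + S\right) + y{\left(-8 \right)} = \left(\frac{1}{21554} - \frac{1089}{8}\right) + \left(10 - -8\right) = \left(\frac{1}{21554} - \frac{1089}{8}\right) + \left(10 + 8\right) = - \frac{11736149}{86216} + 18 = - \frac{10184261}{86216}$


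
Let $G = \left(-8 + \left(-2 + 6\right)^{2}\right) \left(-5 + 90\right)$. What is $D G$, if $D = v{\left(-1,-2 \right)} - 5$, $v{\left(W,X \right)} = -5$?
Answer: $-6800$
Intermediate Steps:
$G = 680$ ($G = \left(-8 + 4^{2}\right) 85 = \left(-8 + 16\right) 85 = 8 \cdot 85 = 680$)
$D = -10$ ($D = -5 - 5 = -10$)
$D G = \left(-10\right) 680 = -6800$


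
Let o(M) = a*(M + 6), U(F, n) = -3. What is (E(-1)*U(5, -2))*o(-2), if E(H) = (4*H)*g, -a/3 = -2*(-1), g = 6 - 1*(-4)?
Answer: -2880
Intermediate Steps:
g = 10 (g = 6 + 4 = 10)
a = -6 (a = -(-6)*(-1) = -3*2 = -6)
o(M) = -36 - 6*M (o(M) = -6*(M + 6) = -6*(6 + M) = -36 - 6*M)
E(H) = 40*H (E(H) = (4*H)*10 = 40*H)
(E(-1)*U(5, -2))*o(-2) = ((40*(-1))*(-3))*(-36 - 6*(-2)) = (-40*(-3))*(-36 + 12) = 120*(-24) = -2880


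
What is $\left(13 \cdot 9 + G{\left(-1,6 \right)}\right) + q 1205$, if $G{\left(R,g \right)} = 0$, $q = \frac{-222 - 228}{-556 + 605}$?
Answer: $- \frac{536517}{49} \approx -10949.0$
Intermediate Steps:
$q = - \frac{450}{49} \approx -9.1837$
$\left(13 \cdot 9 + G{\left(-1,6 \right)}\right) + q 1205 = \left(13 \cdot 9 + 0\right) - \frac{542250}{49} = \left(117 + 0\right) - \frac{542250}{49} = 117 - \frac{542250}{49} = - \frac{536517}{49}$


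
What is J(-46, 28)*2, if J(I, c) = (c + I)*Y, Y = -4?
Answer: 144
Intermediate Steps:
J(I, c) = -4*I - 4*c (J(I, c) = (c + I)*(-4) = (I + c)*(-4) = -4*I - 4*c)
J(-46, 28)*2 = (-4*(-46) - 4*28)*2 = (184 - 112)*2 = 72*2 = 144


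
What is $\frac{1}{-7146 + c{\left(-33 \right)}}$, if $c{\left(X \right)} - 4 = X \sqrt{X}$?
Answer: $\frac{i}{- 7142 i + 33 \sqrt{33}} \approx -0.00013992 + 3.7139 \cdot 10^{-6} i$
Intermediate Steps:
$c{\left(X \right)} = 4 + X^{\frac{3}{2}}$ ($c{\left(X \right)} = 4 + X \sqrt{X} = 4 + X^{\frac{3}{2}}$)
$\frac{1}{-7146 + c{\left(-33 \right)}} = \frac{1}{-7146 + \left(4 + \left(-33\right)^{\frac{3}{2}}\right)} = \frac{1}{-7146 + \left(4 - 33 i \sqrt{33}\right)} = \frac{1}{-7142 - 33 i \sqrt{33}}$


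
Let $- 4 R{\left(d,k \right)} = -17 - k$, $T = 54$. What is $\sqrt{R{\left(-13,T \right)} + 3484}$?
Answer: $\frac{\sqrt{14007}}{2} \approx 59.176$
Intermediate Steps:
$R{\left(d,k \right)} = \frac{17}{4} + \frac{k}{4}$ ($R{\left(d,k \right)} = - \frac{-17 - k}{4} = \frac{17}{4} + \frac{k}{4}$)
$\sqrt{R{\left(-13,T \right)} + 3484} = \sqrt{\left(\frac{17}{4} + \frac{1}{4} \cdot 54\right) + 3484} = \sqrt{\left(\frac{17}{4} + \frac{27}{2}\right) + 3484} = \sqrt{\frac{71}{4} + 3484} = \sqrt{\frac{14007}{4}} = \frac{\sqrt{14007}}{2}$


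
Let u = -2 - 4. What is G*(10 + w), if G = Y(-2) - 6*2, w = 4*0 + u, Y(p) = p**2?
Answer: -32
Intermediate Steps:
u = -6
w = -6 (w = 4*0 - 6 = 0 - 6 = -6)
G = -8 (G = (-2)**2 - 6*2 = 4 - 12 = -8)
G*(10 + w) = -8*(10 - 6) = -8*4 = -32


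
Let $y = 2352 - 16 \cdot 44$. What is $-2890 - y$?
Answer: $-4538$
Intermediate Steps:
$y = 1648$ ($y = 2352 - 704 = 1648$)
$-2890 - y = -2890 - 1648 = -4538$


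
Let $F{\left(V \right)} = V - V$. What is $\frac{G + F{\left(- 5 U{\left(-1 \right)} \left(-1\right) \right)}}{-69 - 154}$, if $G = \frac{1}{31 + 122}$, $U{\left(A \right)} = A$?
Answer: $- \frac{1}{34119} \approx -2.9309 \cdot 10^{-5}$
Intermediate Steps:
$G = \frac{1}{153} \approx 0.0065359$
$F{\left(V \right)} = 0$
$\frac{G + F{\left(- 5 U{\left(-1 \right)} \left(-1\right) \right)}}{-69 - 154} = \frac{\frac{1}{153} + 0}{-69 - 154} = \frac{1}{153 \left(-223\right)} = \frac{1}{153} \left(- \frac{1}{223}\right) = - \frac{1}{34119}$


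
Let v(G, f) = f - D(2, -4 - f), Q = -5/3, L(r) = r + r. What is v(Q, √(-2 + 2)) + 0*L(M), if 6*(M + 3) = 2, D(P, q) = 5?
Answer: -5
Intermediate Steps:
M = -8/3 (M = -3 + (⅙)*2 = -3 + ⅓ = -8/3 ≈ -2.6667)
L(r) = 2*r
Q = -5/3 (Q = -5*⅓ = -5/3 ≈ -1.6667)
v(G, f) = -5 + f (v(G, f) = f - 1*5 = f - 5 = -5 + f)
v(Q, √(-2 + 2)) + 0*L(M) = (-5 + √(-2 + 2)) + 0*(2*(-8/3)) = (-5 + √0) + 0*(-16/3) = (-5 + 0) + 0 = -5 + 0 = -5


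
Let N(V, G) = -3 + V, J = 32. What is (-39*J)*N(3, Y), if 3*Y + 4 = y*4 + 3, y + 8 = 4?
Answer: 0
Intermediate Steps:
y = -4 (y = -8 + 4 = -4)
Y = -17/3 (Y = -4/3 + (-4*4 + 3)/3 = -4/3 + (-16 + 3)/3 = -4/3 + (⅓)*(-13) = -4/3 - 13/3 = -17/3 ≈ -5.6667)
(-39*J)*N(3, Y) = (-39*32)*(-3 + 3) = -1248*0 = 0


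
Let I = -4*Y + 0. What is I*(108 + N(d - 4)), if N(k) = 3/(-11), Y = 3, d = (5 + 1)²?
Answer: -14220/11 ≈ -1292.7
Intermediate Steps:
d = 36 (d = 6² = 36)
I = -12 (I = -4*3 + 0 = -12 + 0 = -12)
N(k) = -3/11 (N(k) = 3*(-1/11) = -3/11)
I*(108 + N(d - 4)) = -12*(108 - 3/11) = -12*1185/11 = -14220/11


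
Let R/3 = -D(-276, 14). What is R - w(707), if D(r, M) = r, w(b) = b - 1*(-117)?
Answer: 4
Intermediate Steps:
w(b) = 117 + b (w(b) = b + 117 = 117 + b)
R = 828 (R = 3*(-1*(-276)) = 3*276 = 828)
R - w(707) = 828 - (117 + 707) = 828 - 1*824 = 828 - 824 = 4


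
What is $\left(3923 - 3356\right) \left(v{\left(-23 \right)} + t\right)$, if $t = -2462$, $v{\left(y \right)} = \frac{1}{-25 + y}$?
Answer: $- \frac{22335453}{16} \approx -1.396 \cdot 10^{6}$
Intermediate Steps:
$\left(3923 - 3356\right) \left(v{\left(-23 \right)} + t\right) = \left(3923 - 3356\right) \left(\frac{1}{-25 - 23} - 2462\right) = 567 \left(\frac{1}{-48} - 2462\right) = 567 \left(- \frac{1}{48} - 2462\right) = 567 \left(- \frac{118177}{48}\right) = - \frac{22335453}{16}$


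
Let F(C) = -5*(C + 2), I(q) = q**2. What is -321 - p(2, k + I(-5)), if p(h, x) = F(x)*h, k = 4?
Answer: -11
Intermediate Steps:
F(C) = -10 - 5*C (F(C) = -5*(2 + C) = -10 - 5*C)
p(h, x) = h*(-10 - 5*x) (p(h, x) = (-10 - 5*x)*h = h*(-10 - 5*x))
-321 - p(2, k + I(-5)) = -321 - (-5)*2*(2 + (4 + (-5)**2)) = -321 - (-5)*2*(2 + (4 + 25)) = -321 - (-5)*2*(2 + 29) = -321 - (-5)*2*31 = -321 - 1*(-310) = -321 + 310 = -11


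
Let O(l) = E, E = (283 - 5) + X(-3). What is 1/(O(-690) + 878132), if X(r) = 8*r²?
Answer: 1/878482 ≈ 1.1383e-6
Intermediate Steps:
E = 350 (E = (283 - 5) + 8*(-3)² = 278 + 8*9 = 278 + 72 = 350)
O(l) = 350
1/(O(-690) + 878132) = 1/(350 + 878132) = 1/878482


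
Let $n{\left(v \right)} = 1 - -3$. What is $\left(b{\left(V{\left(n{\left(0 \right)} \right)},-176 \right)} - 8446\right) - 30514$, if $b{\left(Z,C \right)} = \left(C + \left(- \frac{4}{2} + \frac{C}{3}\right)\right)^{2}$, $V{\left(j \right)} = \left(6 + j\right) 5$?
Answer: $\frac{153460}{9} \approx 17051.0$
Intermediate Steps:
$n{\left(v \right)} = 4$ ($n{\left(v \right)} = 1 + 3 = 4$)
$V{\left(j \right)} = 30 + 5 j$
$b{\left(Z,C \right)} = \left(-2 + \frac{4 C}{3}\right)^{2}$ ($b{\left(Z,C \right)} = \left(C + \left(\left(-4\right) \frac{1}{2} + C \frac{1}{3}\right)\right)^{2} = \left(C + \left(-2 + \frac{C}{3}\right)\right)^{2} = \left(-2 + \frac{4 C}{3}\right)^{2}$)
$\left(b{\left(V{\left(n{\left(0 \right)} \right)},-176 \right)} - 8446\right) - 30514 = \left(\frac{4 \left(-3 + 2 \left(-176\right)\right)^{2}}{9} - 8446\right) - 30514 = \left(\frac{4 \left(-3 - 352\right)^{2}}{9} - 8446\right) - 30514 = \left(\frac{4 \left(-355\right)^{2}}{9} - 8446\right) - 30514 = \left(\frac{4}{9} \cdot 126025 - 8446\right) - 30514 = \left(\frac{504100}{9} - 8446\right) - 30514 = \frac{428086}{9} - 30514 = \frac{153460}{9}$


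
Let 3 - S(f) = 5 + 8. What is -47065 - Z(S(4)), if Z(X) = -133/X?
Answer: -470783/10 ≈ -47078.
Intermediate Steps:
S(f) = -10 (S(f) = 3 - (5 + 8) = 3 - 1*13 = 3 - 13 = -10)
-47065 - Z(S(4)) = -47065 - (-133)/(-10) = -47065 - (-133)*(-1)/10 = -47065 - 1*133/10 = -47065 - 133/10 = -470783/10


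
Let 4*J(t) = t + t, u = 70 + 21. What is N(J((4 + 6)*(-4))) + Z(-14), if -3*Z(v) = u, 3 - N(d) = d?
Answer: -22/3 ≈ -7.3333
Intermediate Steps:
u = 91
J(t) = t/2 (J(t) = (t + t)/4 = (2*t)/4 = t/2)
N(d) = 3 - d
Z(v) = -91/3 (Z(v) = -⅓*91 = -91/3)
N(J((4 + 6)*(-4))) + Z(-14) = (3 - (4 + 6)*(-4)/2) - 91/3 = (3 - 10*(-4)/2) - 91/3 = (3 - (-40)/2) - 91/3 = (3 - 1*(-20)) - 91/3 = (3 + 20) - 91/3 = 23 - 91/3 = -22/3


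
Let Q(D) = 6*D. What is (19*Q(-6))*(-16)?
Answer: 10944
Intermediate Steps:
(19*Q(-6))*(-16) = (19*(6*(-6)))*(-16) = (19*(-36))*(-16) = -684*(-16) = 10944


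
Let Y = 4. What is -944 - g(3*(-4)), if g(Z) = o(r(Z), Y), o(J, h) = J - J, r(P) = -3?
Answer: -944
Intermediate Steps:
o(J, h) = 0
g(Z) = 0
-944 - g(3*(-4)) = -944 - 1*0 = -944 + 0 = -944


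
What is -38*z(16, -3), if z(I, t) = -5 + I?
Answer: -418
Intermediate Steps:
-38*z(16, -3) = -38*(-5 + 16) = -38*11 = -418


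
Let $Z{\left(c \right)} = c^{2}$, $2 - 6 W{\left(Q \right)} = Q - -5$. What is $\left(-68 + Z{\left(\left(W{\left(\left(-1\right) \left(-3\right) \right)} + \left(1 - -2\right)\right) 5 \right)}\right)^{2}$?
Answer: $1024$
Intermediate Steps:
$W{\left(Q \right)} = - \frac{1}{2} - \frac{Q}{6}$ ($W{\left(Q \right)} = \frac{1}{3} - \frac{Q - -5}{6} = \frac{1}{3} - \frac{Q + 5}{6} = \frac{1}{3} - \frac{5 + Q}{6} = \frac{1}{3} - \left(\frac{5}{6} + \frac{Q}{6}\right) = - \frac{1}{2} - \frac{Q}{6}$)
$\left(-68 + Z{\left(\left(W{\left(\left(-1\right) \left(-3\right) \right)} + \left(1 - -2\right)\right) 5 \right)}\right)^{2} = \left(-68 + \left(\left(\left(- \frac{1}{2} - \frac{\left(-1\right) \left(-3\right)}{6}\right) + \left(1 - -2\right)\right) 5\right)^{2}\right)^{2} = \left(-68 + \left(\left(\left(- \frac{1}{2} - \frac{1}{2}\right) + \left(1 + 2\right)\right) 5\right)^{2}\right)^{2} = \left(-68 + \left(\left(\left(- \frac{1}{2} - \frac{1}{2}\right) + 3\right) 5\right)^{2}\right)^{2} = \left(-68 + \left(\left(-1 + 3\right) 5\right)^{2}\right)^{2} = \left(-68 + \left(2 \cdot 5\right)^{2}\right)^{2} = \left(-68 + 10^{2}\right)^{2} = \left(-68 + 100\right)^{2} = 32^{2} = 1024$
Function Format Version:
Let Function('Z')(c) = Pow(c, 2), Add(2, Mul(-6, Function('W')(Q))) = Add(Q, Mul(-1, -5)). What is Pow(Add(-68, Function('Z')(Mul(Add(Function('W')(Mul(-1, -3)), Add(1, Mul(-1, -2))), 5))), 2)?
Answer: 1024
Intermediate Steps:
Function('W')(Q) = Add(Rational(-1, 2), Mul(Rational(-1, 6), Q)) (Function('W')(Q) = Add(Rational(1, 3), Mul(Rational(-1, 6), Add(Q, Mul(-1, -5)))) = Add(Rational(1, 3), Mul(Rational(-1, 6), Add(Q, 5))) = Add(Rational(1, 3), Mul(Rational(-1, 6), Add(5, Q))) = Add(Rational(1, 3), Add(Rational(-5, 6), Mul(Rational(-1, 6), Q))) = Add(Rational(-1, 2), Mul(Rational(-1, 6), Q)))
Pow(Add(-68, Function('Z')(Mul(Add(Function('W')(Mul(-1, -3)), Add(1, Mul(-1, -2))), 5))), 2) = Pow(Add(-68, Pow(Mul(Add(Add(Rational(-1, 2), Mul(Rational(-1, 6), Mul(-1, -3))), Add(1, Mul(-1, -2))), 5), 2)), 2) = Pow(Add(-68, Pow(Mul(Add(Add(Rational(-1, 2), Mul(Rational(-1, 6), 3)), Add(1, 2)), 5), 2)), 2) = Pow(Add(-68, Pow(Mul(Add(Add(Rational(-1, 2), Rational(-1, 2)), 3), 5), 2)), 2) = Pow(Add(-68, Pow(Mul(Add(-1, 3), 5), 2)), 2) = Pow(Add(-68, Pow(Mul(2, 5), 2)), 2) = Pow(Add(-68, Pow(10, 2)), 2) = Pow(Add(-68, 100), 2) = Pow(32, 2) = 1024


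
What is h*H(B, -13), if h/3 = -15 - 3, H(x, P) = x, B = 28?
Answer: -1512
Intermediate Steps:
h = -54 (h = 3*(-15 - 3) = 3*(-18) = -54)
h*H(B, -13) = -54*28 = -1512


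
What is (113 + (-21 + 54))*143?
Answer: 20878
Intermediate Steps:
(113 + (-21 + 54))*143 = (113 + 33)*143 = 146*143 = 20878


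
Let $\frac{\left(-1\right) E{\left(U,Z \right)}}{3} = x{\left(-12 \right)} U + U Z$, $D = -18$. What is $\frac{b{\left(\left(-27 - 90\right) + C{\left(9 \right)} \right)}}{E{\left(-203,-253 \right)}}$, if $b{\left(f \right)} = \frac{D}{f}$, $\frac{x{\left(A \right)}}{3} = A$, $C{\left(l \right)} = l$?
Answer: $- \frac{1}{1056006} \approx -9.4696 \cdot 10^{-7}$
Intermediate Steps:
$x{\left(A \right)} = 3 A$
$E{\left(U,Z \right)} = 108 U - 3 U Z$ ($E{\left(U,Z \right)} = - 3 \left(3 \left(-12\right) U + U Z\right) = - 3 \left(- 36 U + U Z\right) = 108 U - 3 U Z$)
$b{\left(f \right)} = - \frac{18}{f}$
$\frac{b{\left(\left(-27 - 90\right) + C{\left(9 \right)} \right)}}{E{\left(-203,-253 \right)}} = \frac{\left(-18\right) \frac{1}{\left(-27 - 90\right) + 9}}{3 \left(-203\right) \left(36 - -253\right)} = \frac{\left(-18\right) \frac{1}{-117 + 9}}{3 \left(-203\right) \left(36 + 253\right)} = \frac{\left(-18\right) \frac{1}{-108}}{3 \left(-203\right) 289} = \frac{\left(-18\right) \left(- \frac{1}{108}\right)}{-176001} = \frac{1}{6} \left(- \frac{1}{176001}\right) = - \frac{1}{1056006}$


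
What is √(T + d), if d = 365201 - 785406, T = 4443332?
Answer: √4023127 ≈ 2005.8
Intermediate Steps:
d = -420205
√(T + d) = √(4443332 - 420205) = √4023127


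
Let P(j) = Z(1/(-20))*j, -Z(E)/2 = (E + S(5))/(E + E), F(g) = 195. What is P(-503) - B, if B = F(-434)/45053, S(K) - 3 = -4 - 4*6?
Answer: 11353490964/45053 ≈ 2.5200e+5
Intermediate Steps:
S(K) = -25 (S(K) = 3 + (-4 - 4*6) = 3 + (-4 - 24) = 3 - 28 = -25)
Z(E) = -(-25 + E)/E (Z(E) = -2*(E - 25)/(E + E) = -2*(-25 + E)/(2*E) = -2*(-25 + E)*1/(2*E) = -(-25 + E)/E)
B = 195/45053 ≈ 0.0043282
P(j) = -501*j (P(j) = ((25 - 1/(-20))/(1/(-20)))*j = ((25 - 1*(-1/20))/(-1/20))*j = (-20*(25 + 1/20))*j = (-20*501/20)*j = -501*j)
P(-503) - B = -501*(-503) - 1*195/45053 = 252003 - 195/45053 = 11353490964/45053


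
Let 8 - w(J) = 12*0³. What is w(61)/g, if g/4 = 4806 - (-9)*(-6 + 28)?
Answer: 1/2502 ≈ 0.00039968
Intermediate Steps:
w(J) = 8 (w(J) = 8 - 12*0³ = 8 - 12*0 = 8 - 1*0 = 8 + 0 = 8)
g = 20016 (g = 4*(4806 - (-9)*(-6 + 28)) = 4*(4806 - (-9)*22) = 4*(4806 - 1*(-198)) = 4*(4806 + 198) = 4*5004 = 20016)
w(61)/g = 8/20016 = 8*(1/20016) = 1/2502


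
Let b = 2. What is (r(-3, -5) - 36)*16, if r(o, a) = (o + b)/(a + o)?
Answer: -574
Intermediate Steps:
r(o, a) = (2 + o)/(a + o) (r(o, a) = (o + 2)/(a + o) = (2 + o)/(a + o))
(r(-3, -5) - 36)*16 = ((2 - 3)/(-5 - 3) - 36)*16 = (-1/(-8) - 36)*16 = (-1/8*(-1) - 36)*16 = (1/8 - 36)*16 = -287/8*16 = -574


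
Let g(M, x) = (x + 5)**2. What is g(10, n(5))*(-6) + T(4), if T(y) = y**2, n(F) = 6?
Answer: -710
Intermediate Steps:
g(M, x) = (5 + x)**2
g(10, n(5))*(-6) + T(4) = (5 + 6)**2*(-6) + 4**2 = 11**2*(-6) + 16 = 121*(-6) + 16 = -726 + 16 = -710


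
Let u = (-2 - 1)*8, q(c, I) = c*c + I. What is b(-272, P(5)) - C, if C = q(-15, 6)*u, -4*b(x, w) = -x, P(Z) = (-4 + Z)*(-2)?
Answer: 5476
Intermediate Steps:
q(c, I) = I + c² (q(c, I) = c² + I = I + c²)
P(Z) = 8 - 2*Z
b(x, w) = x/4 (b(x, w) = -(-1)*x/4 = x/4)
u = -24 (u = -3*8 = -24)
C = -5544 (C = (6 + (-15)²)*(-24) = (6 + 225)*(-24) = 231*(-24) = -5544)
b(-272, P(5)) - C = (¼)*(-272) - 1*(-5544) = -68 + 5544 = 5476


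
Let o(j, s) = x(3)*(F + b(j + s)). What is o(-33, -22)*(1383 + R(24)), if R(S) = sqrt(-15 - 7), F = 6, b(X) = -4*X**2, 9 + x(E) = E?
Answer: 100356012 + 72564*I*sqrt(22) ≈ 1.0036e+8 + 3.4036e+5*I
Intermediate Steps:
x(E) = -9 + E
R(S) = I*sqrt(22) (R(S) = sqrt(-22) = I*sqrt(22))
o(j, s) = -36 + 24*(j + s)**2 (o(j, s) = (-9 + 3)*(6 - 4*(j + s)**2) = -6*(6 - 4*(j + s)**2) = -36 + 24*(j + s)**2)
o(-33, -22)*(1383 + R(24)) = (-36 + 24*(-33 - 22)**2)*(1383 + I*sqrt(22)) = (-36 + 24*(-55)**2)*(1383 + I*sqrt(22)) = (-36 + 24*3025)*(1383 + I*sqrt(22)) = (-36 + 72600)*(1383 + I*sqrt(22)) = 72564*(1383 + I*sqrt(22)) = 100356012 + 72564*I*sqrt(22)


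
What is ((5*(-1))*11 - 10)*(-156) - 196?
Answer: 9944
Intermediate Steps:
((5*(-1))*11 - 10)*(-156) - 196 = (-5*11 - 10)*(-156) - 196 = (-55 - 10)*(-156) - 196 = -65*(-156) - 196 = 10140 - 196 = 9944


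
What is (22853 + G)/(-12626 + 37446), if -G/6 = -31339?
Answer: 210887/24820 ≈ 8.4967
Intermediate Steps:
G = 188034 (G = -6*(-31339) = 188034)
(22853 + G)/(-12626 + 37446) = (22853 + 188034)/(-12626 + 37446) = 210887/24820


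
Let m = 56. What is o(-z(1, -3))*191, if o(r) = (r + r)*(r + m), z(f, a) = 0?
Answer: 0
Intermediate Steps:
o(r) = 2*r*(56 + r) (o(r) = (r + r)*(r + 56) = (2*r)*(56 + r) = 2*r*(56 + r))
o(-z(1, -3))*191 = (2*(-1*0)*(56 - 1*0))*191 = (2*0*(56 + 0))*191 = (2*0*56)*191 = 0*191 = 0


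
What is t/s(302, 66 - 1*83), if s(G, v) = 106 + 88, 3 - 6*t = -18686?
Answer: 18689/1164 ≈ 16.056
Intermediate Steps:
t = 18689/6 (t = ½ - ⅙*(-18686) = ½ + 9343/3 = 18689/6 ≈ 3114.8)
s(G, v) = 194
t/s(302, 66 - 1*83) = (18689/6)/194 = (18689/6)*(1/194) = 18689/1164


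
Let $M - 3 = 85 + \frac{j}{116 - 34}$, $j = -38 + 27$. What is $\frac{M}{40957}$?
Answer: $\frac{7205}{3358474} \approx 0.0021453$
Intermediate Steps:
$j = -11$
$M = \frac{7205}{82}$ ($M = 3 + \left(85 - \frac{11}{116 - 34}\right) = 3 + \left(85 - \frac{11}{82}\right) = 3 + \frac{6959}{82} = \frac{7205}{82} \approx 87.866$)
$\frac{M}{40957} = \frac{7205}{82 \cdot 40957} = \frac{7205}{82} \cdot \frac{1}{40957} = \frac{7205}{3358474}$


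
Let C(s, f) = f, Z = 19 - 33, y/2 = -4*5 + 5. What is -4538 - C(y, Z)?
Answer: -4524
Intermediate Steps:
y = -30 (y = 2*(-4*5 + 5) = 2*(-20 + 5) = 2*(-15) = -30)
Z = -14
-4538 - C(y, Z) = -4538 - 1*(-14) = -4538 + 14 = -4524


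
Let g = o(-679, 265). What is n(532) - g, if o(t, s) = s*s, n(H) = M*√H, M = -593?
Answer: -70225 - 1186*√133 ≈ -83903.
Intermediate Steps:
n(H) = -593*√H
o(t, s) = s²
g = 70225 (g = 265² = 70225)
n(532) - g = -1186*√133 - 1*70225 = -1186*√133 - 70225 = -70225 - 1186*√133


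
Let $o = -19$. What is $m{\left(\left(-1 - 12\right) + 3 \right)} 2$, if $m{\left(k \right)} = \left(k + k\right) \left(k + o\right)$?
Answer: $1160$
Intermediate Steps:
$m{\left(k \right)} = 2 k \left(-19 + k\right)$ ($m{\left(k \right)} = \left(k + k\right) \left(k - 19\right) = 2 k \left(-19 + k\right)$)
$m{\left(\left(-1 - 12\right) + 3 \right)} 2 = 2 \left(\left(-1 - 12\right) + 3\right) \left(-19 + \left(\left(-1 - 12\right) + 3\right)\right) 2 = 2 \left(-13 + 3\right) \left(-19 + \left(-13 + 3\right)\right) 2 = 2 \left(-10\right) \left(-19 - 10\right) 2 = 2 \left(-10\right) \left(-29\right) 2 = 580 \cdot 2 = 1160$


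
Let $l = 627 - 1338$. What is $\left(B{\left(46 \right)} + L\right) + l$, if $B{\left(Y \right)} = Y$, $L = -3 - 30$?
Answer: $-698$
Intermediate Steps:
$L = -33$ ($L = -3 - 30 = -33$)
$l = -711$ ($l = 627 - 1338 = -711$)
$\left(B{\left(46 \right)} + L\right) + l = \left(46 - 33\right) - 711 = 13 - 711 = -698$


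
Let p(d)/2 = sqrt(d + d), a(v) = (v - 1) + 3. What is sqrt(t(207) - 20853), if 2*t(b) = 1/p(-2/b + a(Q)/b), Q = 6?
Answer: sqrt(-333648 + 2*sqrt(69))/4 ≈ 144.4*I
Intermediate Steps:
a(v) = 2 + v (a(v) = (-1 + v) + 3 = 2 + v)
p(d) = 2*sqrt(2)*sqrt(d) (p(d) = 2*sqrt(d + d) = 2*sqrt(2*d) = 2*(sqrt(2)*sqrt(d)) = 2*sqrt(2)*sqrt(d))
t(b) = sqrt(3)/(24*sqrt(1/b)) (t(b) = 1/(2*((2*sqrt(2)*sqrt(-2/b + (2 + 6)/b)))) = 1/(2*((2*sqrt(2)*sqrt(-2/b + 8/b)))) = 1/(2*((2*sqrt(2)*sqrt(6/b)))) = 1/(2*((2*sqrt(2)*(sqrt(6)*sqrt(1/b))))) = 1/(2*((4*sqrt(3)*sqrt(1/b)))) = (sqrt(3)/(12*sqrt(1/b)))/2 = sqrt(3)/(24*sqrt(1/b)))
sqrt(t(207) - 20853) = sqrt(sqrt(3)/(24*sqrt(1/207)) - 20853) = sqrt(sqrt(3)/(24*1/sqrt(207)) - 20853) = sqrt(sqrt(3)*(3*sqrt(23))/24 - 20853) = sqrt(sqrt(69)/8 - 20853) = sqrt(-20853 + sqrt(69)/8)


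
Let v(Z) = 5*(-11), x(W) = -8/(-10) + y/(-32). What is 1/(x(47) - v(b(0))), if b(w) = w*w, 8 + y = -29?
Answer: 160/9113 ≈ 0.017557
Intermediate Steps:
y = -37 (y = -8 - 29 = -37)
x(W) = 313/160 (x(W) = -8/(-10) - 37/(-32) = -8*(-1/10) - 37*(-1/32) = 4/5 + 37/32 = 313/160)
b(w) = w**2
v(Z) = -55
1/(x(47) - v(b(0))) = 1/(313/160 - 1*(-55)) = 1/(313/160 + 55) = 1/(9113/160) = 160/9113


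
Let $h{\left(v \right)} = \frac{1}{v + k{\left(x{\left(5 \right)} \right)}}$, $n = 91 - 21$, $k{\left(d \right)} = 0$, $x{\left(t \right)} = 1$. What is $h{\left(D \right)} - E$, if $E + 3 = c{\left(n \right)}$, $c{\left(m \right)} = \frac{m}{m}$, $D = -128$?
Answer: $\frac{255}{128} \approx 1.9922$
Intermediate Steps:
$n = 70$
$c{\left(m \right)} = 1$
$h{\left(v \right)} = \frac{1}{v}$ ($h{\left(v \right)} = \frac{1}{v + 0} = \frac{1}{v}$)
$E = -2$ ($E = -3 + 1 = -2$)
$h{\left(D \right)} - E = \frac{1}{-128} - -2 = - \frac{1}{128} + 2 = \frac{255}{128}$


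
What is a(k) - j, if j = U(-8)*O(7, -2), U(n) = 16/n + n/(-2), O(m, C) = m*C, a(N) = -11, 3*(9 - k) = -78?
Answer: 17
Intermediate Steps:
k = 35 (k = 9 - 1/3*(-78) = 9 + 26 = 35)
O(m, C) = C*m
U(n) = 16/n - n/2 (U(n) = 16/n + n*(-1/2) = 16/n - n/2)
j = -28 (j = (16/(-8) - 1/2*(-8))*(-2*7) = (16*(-1/8) + 4)*(-14) = (-2 + 4)*(-14) = 2*(-14) = -28)
a(k) - j = -11 - 1*(-28) = -11 + 28 = 17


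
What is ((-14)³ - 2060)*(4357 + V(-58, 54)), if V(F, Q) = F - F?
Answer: -20931028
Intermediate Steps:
V(F, Q) = 0
((-14)³ - 2060)*(4357 + V(-58, 54)) = ((-14)³ - 2060)*(4357 + 0) = (-2744 - 2060)*4357 = -4804*4357 = -20931028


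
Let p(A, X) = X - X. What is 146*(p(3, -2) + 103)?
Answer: 15038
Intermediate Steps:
p(A, X) = 0
146*(p(3, -2) + 103) = 146*(0 + 103) = 146*103 = 15038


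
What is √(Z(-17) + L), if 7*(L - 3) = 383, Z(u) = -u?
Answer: √3661/7 ≈ 8.6437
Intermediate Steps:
L = 404/7 (L = 3 + (⅐)*383 = 3 + 383/7 = 404/7 ≈ 57.714)
√(Z(-17) + L) = √(-1*(-17) + 404/7) = √(17 + 404/7) = √(523/7) = √3661/7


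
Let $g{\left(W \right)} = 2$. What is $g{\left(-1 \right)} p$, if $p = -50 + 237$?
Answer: $374$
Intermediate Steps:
$p = 187$
$g{\left(-1 \right)} p = 2 \cdot 187 = 374$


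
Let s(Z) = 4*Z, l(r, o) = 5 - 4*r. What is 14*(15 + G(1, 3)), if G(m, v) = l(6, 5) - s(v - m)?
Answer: -168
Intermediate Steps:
G(m, v) = -19 - 4*v + 4*m (G(m, v) = (5 - 4*6) - 4*(v - m) = (5 - 24) - (-4*m + 4*v) = -19 + (-4*v + 4*m) = -19 - 4*v + 4*m)
14*(15 + G(1, 3)) = 14*(15 + (-19 - 4*3 + 4*1)) = 14*(15 + (-19 - 12 + 4)) = 14*(15 - 27) = 14*(-12) = -168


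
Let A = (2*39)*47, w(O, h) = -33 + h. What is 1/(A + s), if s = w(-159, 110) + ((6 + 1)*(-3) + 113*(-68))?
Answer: -1/3962 ≈ -0.00025240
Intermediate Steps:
A = 3666 (A = 78*47 = 3666)
s = -7628 (s = (-33 + 110) + ((6 + 1)*(-3) + 113*(-68)) = 77 + (7*(-3) - 7684) = 77 + (-21 - 7684) = 77 - 7705 = -7628)
1/(A + s) = 1/(3666 - 7628) = 1/(-3962) = -1/3962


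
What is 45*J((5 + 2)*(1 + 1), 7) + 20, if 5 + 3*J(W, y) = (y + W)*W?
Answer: 4355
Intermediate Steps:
J(W, y) = -5/3 + W*(W + y)/3 (J(W, y) = -5/3 + ((y + W)*W)/3 = -5/3 + ((W + y)*W)/3 = -5/3 + (W*(W + y))/3 = -5/3 + W*(W + y)/3)
45*J((5 + 2)*(1 + 1), 7) + 20 = 45*(-5/3 + ((5 + 2)*(1 + 1))²/3 + (⅓)*((5 + 2)*(1 + 1))*7) + 20 = 45*(-5/3 + (7*2)²/3 + (⅓)*(7*2)*7) + 20 = 45*(-5/3 + (⅓)*14² + (⅓)*14*7) + 20 = 45*(-5/3 + (⅓)*196 + 98/3) + 20 = 45*(-5/3 + 196/3 + 98/3) + 20 = 45*(289/3) + 20 = 4335 + 20 = 4355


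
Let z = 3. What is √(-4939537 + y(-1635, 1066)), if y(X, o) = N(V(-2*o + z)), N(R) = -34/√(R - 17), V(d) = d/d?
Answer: √(-19758148 + 34*I)/2 ≈ 0.0019123 + 2222.5*I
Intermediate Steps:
V(d) = 1
N(R) = -34/√(-17 + R)
y(X, o) = 17*I/2 (y(X, o) = -34/√(-17 + 1) = -(-17)*I/2 = 17*I/2)
√(-4939537 + y(-1635, 1066)) = √(-4939537 + 17*I/2)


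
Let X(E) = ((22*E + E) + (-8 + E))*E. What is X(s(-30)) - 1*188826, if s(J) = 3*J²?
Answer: 174749574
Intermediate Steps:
X(E) = E*(-8 + 24*E) (X(E) = (23*E + (-8 + E))*E = (-8 + 24*E)*E = E*(-8 + 24*E))
X(s(-30)) - 1*188826 = 8*(3*(-30)²)*(-1 + 3*(3*(-30)²)) - 1*188826 = 8*(3*900)*(-1 + 3*(3*900)) - 188826 = 8*2700*(-1 + 3*2700) - 188826 = 8*2700*(-1 + 8100) - 188826 = 8*2700*8099 - 188826 = 174938400 - 188826 = 174749574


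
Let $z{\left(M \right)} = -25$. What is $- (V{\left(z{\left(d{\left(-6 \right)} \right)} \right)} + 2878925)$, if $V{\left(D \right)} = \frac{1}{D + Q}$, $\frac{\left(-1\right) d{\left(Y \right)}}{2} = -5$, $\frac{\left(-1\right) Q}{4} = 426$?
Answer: $- \frac{4977661324}{1729} \approx -2.8789 \cdot 10^{6}$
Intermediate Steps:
$Q = -1704$ ($Q = \left(-4\right) 426 = -1704$)
$d{\left(Y \right)} = 10$ ($d{\left(Y \right)} = \left(-2\right) \left(-5\right) = 10$)
$V{\left(D \right)} = \frac{1}{-1704 + D}$ ($V{\left(D \right)} = \frac{1}{D - 1704} = \frac{1}{-1704 + D}$)
$- (V{\left(z{\left(d{\left(-6 \right)} \right)} \right)} + 2878925) = - (\frac{1}{-1704 - 25} + 2878925) = - (\frac{1}{-1729} + 2878925) = - (- \frac{1}{1729} + 2878925) = \left(-1\right) \frac{4977661324}{1729} = - \frac{4977661324}{1729}$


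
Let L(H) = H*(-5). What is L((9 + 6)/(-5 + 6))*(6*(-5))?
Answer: 2250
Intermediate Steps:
L(H) = -5*H
L((9 + 6)/(-5 + 6))*(6*(-5)) = (-5*(9 + 6)/(-5 + 6))*(6*(-5)) = -75/1*(-30) = -75*(-30) = 2250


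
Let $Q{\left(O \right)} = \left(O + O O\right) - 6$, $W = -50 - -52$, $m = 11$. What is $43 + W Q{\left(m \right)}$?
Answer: $295$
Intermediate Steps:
$W = 2$ ($W = -50 + 52 = 2$)
$Q{\left(O \right)} = -6 + O + O^{2}$ ($Q{\left(O \right)} = \left(O + O^{2}\right) - 6 = -6 + O + O^{2}$)
$43 + W Q{\left(m \right)} = 43 + 2 \left(-6 + 11 + 11^{2}\right) = 43 + 2 \left(-6 + 11 + 121\right) = 43 + 2 \cdot 126 = 43 + 252 = 295$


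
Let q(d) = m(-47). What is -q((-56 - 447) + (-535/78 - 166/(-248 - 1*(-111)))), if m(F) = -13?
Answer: 13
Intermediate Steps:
q(d) = -13
-q((-56 - 447) + (-535/78 - 166/(-248 - 1*(-111)))) = -1*(-13) = 13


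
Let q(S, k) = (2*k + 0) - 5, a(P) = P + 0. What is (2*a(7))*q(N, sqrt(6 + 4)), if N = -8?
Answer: -70 + 28*sqrt(10) ≈ 18.544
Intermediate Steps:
a(P) = P
q(S, k) = -5 + 2*k (q(S, k) = 2*k - 5 = -5 + 2*k)
(2*a(7))*q(N, sqrt(6 + 4)) = (2*7)*(-5 + 2*sqrt(6 + 4)) = 14*(-5 + 2*sqrt(10)) = -70 + 28*sqrt(10)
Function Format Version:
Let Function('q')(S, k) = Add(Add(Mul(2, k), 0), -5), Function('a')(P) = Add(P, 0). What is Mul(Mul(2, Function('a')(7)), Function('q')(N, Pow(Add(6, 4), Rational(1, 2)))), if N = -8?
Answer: Add(-70, Mul(28, Pow(10, Rational(1, 2)))) ≈ 18.544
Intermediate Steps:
Function('a')(P) = P
Function('q')(S, k) = Add(-5, Mul(2, k)) (Function('q')(S, k) = Add(Mul(2, k), -5) = Add(-5, Mul(2, k)))
Mul(Mul(2, Function('a')(7)), Function('q')(N, Pow(Add(6, 4), Rational(1, 2)))) = Mul(Mul(2, 7), Add(-5, Mul(2, Pow(Add(6, 4), Rational(1, 2))))) = Mul(14, Add(-5, Mul(2, Pow(10, Rational(1, 2))))) = Add(-70, Mul(28, Pow(10, Rational(1, 2))))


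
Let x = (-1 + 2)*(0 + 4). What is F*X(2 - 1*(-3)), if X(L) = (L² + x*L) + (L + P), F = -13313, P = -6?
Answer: -585772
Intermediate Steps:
x = 4 (x = 1*4 = 4)
X(L) = -6 + L² + 5*L (X(L) = (L² + 4*L) + (L - 6) = (L² + 4*L) + (-6 + L) = -6 + L² + 5*L)
F*X(2 - 1*(-3)) = -13313*(-6 + (2 - 1*(-3))² + 5*(2 - 1*(-3))) = -13313*(-6 + (2 + 3)² + 5*(2 + 3)) = -13313*(-6 + 5² + 5*5) = -13313*(-6 + 25 + 25) = -13313*44 = -585772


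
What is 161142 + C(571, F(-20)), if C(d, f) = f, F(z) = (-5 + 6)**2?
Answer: 161143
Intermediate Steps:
F(z) = 1 (F(z) = 1**2 = 1)
161142 + C(571, F(-20)) = 161142 + 1 = 161143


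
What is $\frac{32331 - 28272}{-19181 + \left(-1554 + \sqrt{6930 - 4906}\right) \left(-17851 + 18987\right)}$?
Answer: $- \frac{7243386975}{3181917511721} - \frac{9222048 \sqrt{506}}{3181917511721} \approx -0.0023416$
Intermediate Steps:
$\frac{32331 - 28272}{-19181 + \left(-1554 + \sqrt{6930 - 4906}\right) \left(-17851 + 18987\right)} = \frac{4059}{-19181 + \left(-1554 + \sqrt{2024}\right) 1136} = \frac{4059}{-19181 + \left(-1554 + 2 \sqrt{506}\right) 1136} = \frac{4059}{-19181 - \left(1765344 - 2272 \sqrt{506}\right)} = \frac{4059}{-1784525 + 2272 \sqrt{506}}$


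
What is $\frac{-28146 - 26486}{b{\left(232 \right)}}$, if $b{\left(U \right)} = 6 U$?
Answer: $- \frac{6829}{174} \approx -39.247$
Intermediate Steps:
$\frac{-28146 - 26486}{b{\left(232 \right)}} = \frac{-28146 - 26486}{6 \cdot 232} = - \frac{54632}{1392} = \left(-54632\right) \frac{1}{1392} = - \frac{6829}{174}$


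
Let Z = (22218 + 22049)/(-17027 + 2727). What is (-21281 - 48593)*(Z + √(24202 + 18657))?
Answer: 1546556179/7150 - 69874*√42859 ≈ -1.4249e+7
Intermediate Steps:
Z = -44267/14300 (Z = 44267/(-14300) = 44267*(-1/14300) = -44267/14300 ≈ -3.0956)
(-21281 - 48593)*(Z + √(24202 + 18657)) = (-21281 - 48593)*(-44267/14300 + √(24202 + 18657)) = -69874*(-44267/14300 + √42859) = 1546556179/7150 - 69874*√42859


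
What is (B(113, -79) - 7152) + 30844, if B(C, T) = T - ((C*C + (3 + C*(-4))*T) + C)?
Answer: -24740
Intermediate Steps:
B(C, T) = T - C - C² - T*(3 - 4*C) (B(C, T) = T - ((C² + (3 - 4*C)*T) + C) = T - ((C² + T*(3 - 4*C)) + C) = T - (C + C² + T*(3 - 4*C)) = T + (-C - C² - T*(3 - 4*C)) = T - C - C² - T*(3 - 4*C))
(B(113, -79) - 7152) + 30844 = ((-1*113 - 1*113² - 2*(-79) + 4*113*(-79)) - 7152) + 30844 = ((-113 - 1*12769 + 158 - 35708) - 7152) + 30844 = ((-113 - 12769 + 158 - 35708) - 7152) + 30844 = (-48432 - 7152) + 30844 = -55584 + 30844 = -24740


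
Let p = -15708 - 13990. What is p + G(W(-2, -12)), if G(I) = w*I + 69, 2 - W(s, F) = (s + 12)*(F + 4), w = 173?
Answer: -15443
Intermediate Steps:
W(s, F) = 2 - (4 + F)*(12 + s) (W(s, F) = 2 - (s + 12)*(F + 4) = 2 - (12 + s)*(4 + F) = 2 - (4 + F)*(12 + s))
G(I) = 69 + 173*I (G(I) = 173*I + 69 = 69 + 173*I)
p = -29698
p + G(W(-2, -12)) = -29698 + (69 + 173*(-46 - 12*(-12) - 4*(-2) - 1*(-12)*(-2))) = -29698 + (69 + 173*(-46 + 144 + 8 - 24)) = -29698 + (69 + 173*82) = -29698 + (69 + 14186) = -29698 + 14255 = -15443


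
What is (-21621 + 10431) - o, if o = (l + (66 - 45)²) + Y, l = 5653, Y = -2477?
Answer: -14807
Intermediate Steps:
o = 3617 (o = (5653 + (66 - 45)²) - 2477 = (5653 + 21²) - 2477 = (5653 + 441) - 2477 = 6094 - 2477 = 3617)
(-21621 + 10431) - o = (-21621 + 10431) - 1*3617 = -11190 - 3617 = -14807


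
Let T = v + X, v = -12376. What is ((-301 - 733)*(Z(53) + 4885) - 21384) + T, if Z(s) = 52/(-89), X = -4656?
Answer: -452912266/89 ≈ -5.0889e+6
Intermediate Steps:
Z(s) = -52/89 (Z(s) = 52*(-1/89) = -52/89)
T = -17032 (T = -12376 - 4656 = -17032)
((-301 - 733)*(Z(53) + 4885) - 21384) + T = ((-301 - 733)*(-52/89 + 4885) - 21384) - 17032 = (-1034*434713/89 - 21384) - 17032 = (-449493242/89 - 21384) - 17032 = -451396418/89 - 17032 = -452912266/89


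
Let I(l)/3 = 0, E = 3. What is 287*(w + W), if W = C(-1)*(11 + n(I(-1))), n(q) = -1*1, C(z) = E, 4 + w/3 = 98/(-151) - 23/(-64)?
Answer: 47514285/9664 ≈ 4916.6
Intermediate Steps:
w = -124365/9664 (w = -12 + 3*(98/(-151) - 23/(-64)) = -12 + 3*(98*(-1/151) - 23*(-1/64)) = -12 + 3*(-98/151 + 23/64) = -12 + 3*(-2799/9664) = -12 - 8397/9664 = -124365/9664 ≈ -12.869)
I(l) = 0 (I(l) = 3*0 = 0)
C(z) = 3
n(q) = -1
W = 30 (W = 3*(11 - 1) = 3*10 = 30)
287*(w + W) = 287*(-124365/9664 + 30) = 287*(165555/9664) = 47514285/9664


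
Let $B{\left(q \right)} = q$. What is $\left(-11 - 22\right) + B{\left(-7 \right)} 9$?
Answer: $-96$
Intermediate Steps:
$\left(-11 - 22\right) + B{\left(-7 \right)} 9 = \left(-11 - 22\right) - 63 = -33 - 63 = -96$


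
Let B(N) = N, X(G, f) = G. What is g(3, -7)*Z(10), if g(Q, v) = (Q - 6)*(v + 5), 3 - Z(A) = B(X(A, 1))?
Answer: -42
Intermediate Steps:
Z(A) = 3 - A
g(Q, v) = (-6 + Q)*(5 + v)
g(3, -7)*Z(10) = (-30 - 6*(-7) + 5*3 + 3*(-7))*(3 - 1*10) = (-30 + 42 + 15 - 21)*(3 - 10) = 6*(-7) = -42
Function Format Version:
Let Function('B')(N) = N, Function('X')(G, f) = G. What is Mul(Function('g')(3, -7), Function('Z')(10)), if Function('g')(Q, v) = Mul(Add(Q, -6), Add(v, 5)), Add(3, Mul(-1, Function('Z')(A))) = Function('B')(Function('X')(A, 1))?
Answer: -42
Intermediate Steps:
Function('Z')(A) = Add(3, Mul(-1, A))
Function('g')(Q, v) = Mul(Add(-6, Q), Add(5, v))
Mul(Function('g')(3, -7), Function('Z')(10)) = Mul(Add(-30, Mul(-6, -7), Mul(5, 3), Mul(3, -7)), Add(3, Mul(-1, 10))) = Mul(Add(-30, 42, 15, -21), Add(3, -10)) = Mul(6, -7) = -42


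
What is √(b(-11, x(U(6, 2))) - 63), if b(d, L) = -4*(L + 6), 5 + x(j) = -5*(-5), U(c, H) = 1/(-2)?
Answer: I*√167 ≈ 12.923*I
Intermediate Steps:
U(c, H) = -½
x(j) = 20 (x(j) = -5 - 5*(-5) = -5 + 25 = 20)
b(d, L) = -24 - 4*L (b(d, L) = -4*(6 + L) = -24 - 4*L)
√(b(-11, x(U(6, 2))) - 63) = √((-24 - 4*20) - 63) = √((-24 - 80) - 63) = √(-104 - 63) = √(-167) = I*√167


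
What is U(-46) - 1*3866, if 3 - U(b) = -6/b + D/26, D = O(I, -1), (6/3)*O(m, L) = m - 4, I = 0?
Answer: -1155053/299 ≈ -3863.1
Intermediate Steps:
O(m, L) = -2 + m/2 (O(m, L) = (m - 4)/2 = (-4 + m)/2 = -2 + m/2)
D = -2 (D = -2 + (½)*0 = -2 + 0 = -2)
U(b) = 40/13 + 6/b (U(b) = 3 - (-6/b - 2/26) = 3 - (-6/b - 2*1/26) = 3 - (-6/b - 1/13) = 3 - (-1/13 - 6/b) = 3 + (1/13 + 6/b) = 40/13 + 6/b)
U(-46) - 1*3866 = (40/13 + 6/(-46)) - 1*3866 = (40/13 + 6*(-1/46)) - 3866 = (40/13 - 3/23) - 3866 = 881/299 - 3866 = -1155053/299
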